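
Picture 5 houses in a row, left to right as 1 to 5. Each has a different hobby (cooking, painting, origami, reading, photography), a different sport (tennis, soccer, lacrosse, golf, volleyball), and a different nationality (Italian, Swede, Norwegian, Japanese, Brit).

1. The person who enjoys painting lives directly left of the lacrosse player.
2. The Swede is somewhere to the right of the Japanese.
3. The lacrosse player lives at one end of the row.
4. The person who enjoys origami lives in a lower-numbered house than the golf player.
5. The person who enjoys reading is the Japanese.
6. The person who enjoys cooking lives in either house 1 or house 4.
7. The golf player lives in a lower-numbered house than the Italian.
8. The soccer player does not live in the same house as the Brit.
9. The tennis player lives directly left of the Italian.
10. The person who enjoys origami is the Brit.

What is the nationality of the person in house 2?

Brit

Clue 3: the lacrosse player is in house 5.
So house 5 gets photography for hobby.
From clue 1, the person who enjoys painting must be in house 4.
House 1's hobby must be cooking (nothing else left).
So house 1 gets Norwegian for nationality.
The person who enjoys origami is narrowed to house 2 or 3; consider each.
Placing it in house 3 leads to a contradiction, so it's in house 2.
Clue 10 places the Brit in house 2.
House 3's hobby must be reading (nothing else left).
The only sport still possible for house 2 is volleyball.
House 3's nationality must be Japanese (nothing else left).
That leaves soccer as the sport for house 1.
The golf player is narrowed to house 3 or 4; consider each.
Placing it in house 4 leads to a contradiction, so it's in house 3.
So house 4 gets tennis for sport.
Clue 9: the Italian is in house 5.
So house 4 gets Swede for nationality.
So: house 1 = cooking/soccer/Norwegian, house 2 = origami/volleyball/Brit, house 3 = reading/golf/Japanese, house 4 = painting/tennis/Swede, house 5 = photography/lacrosse/Italian.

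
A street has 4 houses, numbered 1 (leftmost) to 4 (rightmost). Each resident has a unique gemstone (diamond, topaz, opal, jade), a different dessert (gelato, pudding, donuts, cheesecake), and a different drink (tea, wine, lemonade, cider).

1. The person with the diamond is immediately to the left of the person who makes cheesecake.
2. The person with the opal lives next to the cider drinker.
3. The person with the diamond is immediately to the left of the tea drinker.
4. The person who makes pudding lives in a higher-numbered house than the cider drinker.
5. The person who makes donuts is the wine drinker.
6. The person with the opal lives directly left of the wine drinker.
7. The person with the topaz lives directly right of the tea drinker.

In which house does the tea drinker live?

House 1's dessert must be gelato (nothing else left).
The person with the diamond is narrowed to house 1 or 2; consider each.
Placing it in house 2 leads to a contradiction, so it's in house 1.
The person who makes cheesecake is in house 2 (clue 1).
Clue 3 places the tea drinker in house 2.
From clue 7, the person with the topaz must be in house 3.
House 2 gemstone: only opal fits.
House 4's gemstone must be jade (nothing else left).
Clue 6: the wine drinker is in house 3.
The only drink still possible for house 1 is cider.
House 4's drink must be lemonade (nothing else left).
Clue 5 places the person who makes donuts in house 3.
House 4's dessert must be pudding (nothing else left).
So: house 1 = diamond/gelato/cider, house 2 = opal/cheesecake/tea, house 3 = topaz/donuts/wine, house 4 = jade/pudding/lemonade.

2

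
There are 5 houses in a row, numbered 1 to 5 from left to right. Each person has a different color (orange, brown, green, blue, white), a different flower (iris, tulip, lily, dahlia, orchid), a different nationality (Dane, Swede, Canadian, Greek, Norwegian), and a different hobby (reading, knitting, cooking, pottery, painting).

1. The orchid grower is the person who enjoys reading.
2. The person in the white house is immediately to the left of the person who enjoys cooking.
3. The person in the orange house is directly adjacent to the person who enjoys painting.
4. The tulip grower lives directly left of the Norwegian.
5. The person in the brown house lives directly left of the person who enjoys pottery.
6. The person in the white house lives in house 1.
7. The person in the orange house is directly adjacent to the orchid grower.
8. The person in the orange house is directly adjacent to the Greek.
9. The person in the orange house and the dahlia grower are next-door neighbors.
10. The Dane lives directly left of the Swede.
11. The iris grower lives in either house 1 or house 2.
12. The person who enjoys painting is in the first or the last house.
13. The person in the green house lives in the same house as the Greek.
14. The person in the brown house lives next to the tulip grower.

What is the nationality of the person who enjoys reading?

The person in the white house is in house 1 (clue 6).
Clue 2: the person who enjoys cooking is in house 2.
The person in the green house is narrowed to house 3 or 5; consider each.
Placing it in house 3 leads to a contradiction, so it's in house 5.
By clue 13, the Greek is in house 5.
Clue 8 places the person in the orange house in house 4.
The only flower still possible for house 4 is lily.
Clue 3 places the person who enjoys painting in house 5.
By clue 1, the orchid grower is in house 3.
Clue 1 places the person who enjoys reading in house 3.
House 5's flower must be dahlia (nothing else left).
House 1 hobby: only knitting fits.
House 4's hobby must be pottery (nothing else left).
The person in the brown house is in house 3 (clue 5).
Clue 14: the tulip grower is in house 2.
So house 2 gets blue for color.
House 1's flower must be iris (nothing else left).
Clue 4 places the Norwegian in house 3.
From clue 10, the Dane must be in house 1.
The Swede is in house 2 (clue 10).
The only nationality still possible for house 4 is Canadian.
So: house 1 = white/iris/Dane/knitting, house 2 = blue/tulip/Swede/cooking, house 3 = brown/orchid/Norwegian/reading, house 4 = orange/lily/Canadian/pottery, house 5 = green/dahlia/Greek/painting.

Norwegian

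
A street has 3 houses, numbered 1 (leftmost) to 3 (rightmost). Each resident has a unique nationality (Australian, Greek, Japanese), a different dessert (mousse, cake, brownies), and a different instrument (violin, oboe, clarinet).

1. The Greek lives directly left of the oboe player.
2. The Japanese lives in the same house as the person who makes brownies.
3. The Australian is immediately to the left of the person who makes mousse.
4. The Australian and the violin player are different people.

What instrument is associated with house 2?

violin

That leaves Japanese as the nationality for house 3.
From clue 2, the person who makes brownies must be in house 3.
So house 1 gets cake for dessert.
House 2 dessert: only mousse fits.
The Australian is in house 1 (clue 3).
That leaves Greek as the nationality for house 2.
So house 1 gets clarinet for instrument.
From clue 1, the oboe player must be in house 3.
The only instrument still possible for house 2 is violin.
So: house 1 = Australian/cake/clarinet, house 2 = Greek/mousse/violin, house 3 = Japanese/brownies/oboe.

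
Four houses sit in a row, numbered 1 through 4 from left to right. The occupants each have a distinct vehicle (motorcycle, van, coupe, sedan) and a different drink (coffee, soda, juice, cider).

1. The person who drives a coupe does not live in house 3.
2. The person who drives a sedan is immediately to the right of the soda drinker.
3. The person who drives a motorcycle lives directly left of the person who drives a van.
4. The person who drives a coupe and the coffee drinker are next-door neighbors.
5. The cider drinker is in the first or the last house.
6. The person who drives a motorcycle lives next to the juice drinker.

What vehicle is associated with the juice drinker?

The cider drinker is narrowed to house 1 or 4; consider each.
Placing it in house 1 leads to a contradiction, so it's in house 4.
The person who drives a coupe is narrowed to house 1 or 2 or 4; consider each.
Placing it in house 2 and house 4 leads to a contradiction, so it's in house 1.
The coffee drinker is in house 2 (clue 4).
The person who drives a motorcycle is in house 2 (clue 6).
House 3's vehicle must be van (nothing else left).
House 4's vehicle must be sedan (nothing else left).
Clue 2: the soda drinker is in house 3.
So house 1 gets juice for drink.
So: house 1 = coupe/juice, house 2 = motorcycle/coffee, house 3 = van/soda, house 4 = sedan/cider.

coupe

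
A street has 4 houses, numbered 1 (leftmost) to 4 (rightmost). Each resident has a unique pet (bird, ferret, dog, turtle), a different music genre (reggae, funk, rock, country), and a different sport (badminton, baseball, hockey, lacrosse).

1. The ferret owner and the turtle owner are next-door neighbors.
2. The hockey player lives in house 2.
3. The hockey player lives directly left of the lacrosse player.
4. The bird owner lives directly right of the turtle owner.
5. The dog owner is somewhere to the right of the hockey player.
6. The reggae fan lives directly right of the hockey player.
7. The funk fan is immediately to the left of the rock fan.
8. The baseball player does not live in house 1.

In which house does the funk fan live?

The hockey player is in house 2 (clue 2).
By clue 3, the lacrosse player is in house 3.
Clue 6: the reggae fan is in house 3.
That leaves badminton as the sport for house 1.
So house 4 gets baseball for sport.
By clue 7, the funk fan is in house 1.
Clue 7: the rock fan is in house 2.
House 4's music genre must be country (nothing else left).
The dog owner is narrowed to house 3 or 4; consider each.
Placing it in house 3 leads to a contradiction, so it's in house 4.
The bird owner is narrowed to house 2 or 3; consider each.
Placing it in house 2 leads to a contradiction, so it's in house 3.
The turtle owner is in house 2 (clue 4).
So house 1 gets ferret for pet.
So: house 1 = ferret/funk/badminton, house 2 = turtle/rock/hockey, house 3 = bird/reggae/lacrosse, house 4 = dog/country/baseball.

1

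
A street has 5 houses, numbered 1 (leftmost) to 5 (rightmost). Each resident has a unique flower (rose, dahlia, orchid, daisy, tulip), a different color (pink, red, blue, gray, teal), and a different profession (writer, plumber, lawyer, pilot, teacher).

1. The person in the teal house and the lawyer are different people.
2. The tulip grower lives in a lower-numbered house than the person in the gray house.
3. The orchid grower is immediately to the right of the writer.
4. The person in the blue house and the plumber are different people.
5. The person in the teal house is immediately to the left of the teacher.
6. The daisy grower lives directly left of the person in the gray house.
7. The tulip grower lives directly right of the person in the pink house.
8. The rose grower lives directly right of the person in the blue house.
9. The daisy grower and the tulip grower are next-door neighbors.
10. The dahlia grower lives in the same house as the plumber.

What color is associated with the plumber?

The only flower still possible for house 1 is dahlia.
By clue 10, the plumber is in house 1.
The daisy grower is narrowed to house 2 or 3 or 4; consider each.
Placing it in house 2 and house 4 leads to a contradiction, so it's in house 3.
Clue 6: the person in the gray house is in house 4.
House 2 flower: only tulip fits.
House 5 color: only red fits.
Clue 7: the person in the pink house is in house 1.
The rose grower is in house 4 (clue 8).
Clue 8: the person in the blue house is in house 3.
House 5's flower must be orchid (nothing else left).
The only color still possible for house 2 is teal.
The writer is in house 4 (clue 3).
From clue 5, the teacher must be in house 3.
House 2's profession must be pilot (nothing else left).
House 5 profession: only lawyer fits.
So: house 1 = dahlia/pink/plumber, house 2 = tulip/teal/pilot, house 3 = daisy/blue/teacher, house 4 = rose/gray/writer, house 5 = orchid/red/lawyer.

pink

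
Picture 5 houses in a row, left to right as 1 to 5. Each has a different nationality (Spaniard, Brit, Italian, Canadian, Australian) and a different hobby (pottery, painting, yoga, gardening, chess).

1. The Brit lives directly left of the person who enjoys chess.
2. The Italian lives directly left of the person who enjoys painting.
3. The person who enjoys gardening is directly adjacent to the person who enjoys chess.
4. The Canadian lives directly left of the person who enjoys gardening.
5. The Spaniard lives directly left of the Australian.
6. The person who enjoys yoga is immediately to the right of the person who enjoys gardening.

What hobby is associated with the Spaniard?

House 5's nationality must be Australian (nothing else left).
House 1 hobby: only pottery fits.
Clue 5 places the Spaniard in house 4.
House 5 hobby: only yoga fits.
From clue 6, the person who enjoys gardening must be in house 4.
The person who enjoys chess is in house 3 (clue 3).
From clue 4, the Canadian must be in house 3.
So house 2 gets painting for hobby.
The Brit is in house 2 (clue 1).
Clue 2 places the Italian in house 1.
So: house 1 = Italian/pottery, house 2 = Brit/painting, house 3 = Canadian/chess, house 4 = Spaniard/gardening, house 5 = Australian/yoga.

gardening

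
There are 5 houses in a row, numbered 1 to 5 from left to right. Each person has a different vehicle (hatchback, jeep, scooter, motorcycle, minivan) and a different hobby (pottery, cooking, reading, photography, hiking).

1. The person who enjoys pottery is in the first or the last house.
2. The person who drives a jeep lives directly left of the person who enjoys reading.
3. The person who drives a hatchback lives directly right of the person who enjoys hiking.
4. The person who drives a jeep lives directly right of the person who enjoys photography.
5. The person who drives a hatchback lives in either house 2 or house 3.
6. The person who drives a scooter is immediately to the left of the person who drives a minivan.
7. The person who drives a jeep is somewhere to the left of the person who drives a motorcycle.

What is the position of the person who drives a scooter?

1

That leaves scooter as the vehicle for house 1.
The person who drives a minivan is in house 2 (clue 6).
House 5's vehicle must be motorcycle (nothing else left).
From clue 3, the person who enjoys hiking must be in house 2.
So house 3 gets hatchback for vehicle.
House 4's vehicle must be jeep (nothing else left).
Clue 2 places the person who enjoys reading in house 5.
House 3 hobby: only photography fits.
House 4's hobby must be cooking (nothing else left).
The only hobby still possible for house 1 is pottery.
So: house 1 = scooter/pottery, house 2 = minivan/hiking, house 3 = hatchback/photography, house 4 = jeep/cooking, house 5 = motorcycle/reading.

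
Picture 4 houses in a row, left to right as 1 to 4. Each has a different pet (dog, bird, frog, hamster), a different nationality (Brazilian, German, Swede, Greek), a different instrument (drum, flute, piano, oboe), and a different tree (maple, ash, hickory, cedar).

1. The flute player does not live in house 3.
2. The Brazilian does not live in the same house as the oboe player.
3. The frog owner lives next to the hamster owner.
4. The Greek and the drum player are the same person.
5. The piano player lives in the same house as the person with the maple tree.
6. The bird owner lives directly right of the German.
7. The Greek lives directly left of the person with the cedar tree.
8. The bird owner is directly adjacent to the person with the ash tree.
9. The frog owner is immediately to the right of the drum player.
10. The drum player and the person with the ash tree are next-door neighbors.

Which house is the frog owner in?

3

The bird owner is narrowed to house 2 or 3 or 4; consider each.
Placing it in house 3 and house 4 leads to a contradiction, so it's in house 2.
Clue 6 places the German in house 1.
By clue 10, the drum player is in house 2.
From clue 4, the Greek must be in house 2.
From clue 7, the person with the cedar tree must be in house 3.
From clue 9, the frog owner must be in house 3.
House 1 pet: only dog fits.
That leaves hamster as the pet for house 4.
That leaves hickory as the tree for house 2.
That leaves maple as the tree for house 4.
Clue 5: the piano player is in house 4.
House 3 instrument: only oboe fits.
So house 1 gets ash for tree.
By clue 2, the Brazilian is in house 4.
House 3's nationality must be Swede (nothing else left).
The only instrument still possible for house 1 is flute.
So: house 1 = dog/German/flute/ash, house 2 = bird/Greek/drum/hickory, house 3 = frog/Swede/oboe/cedar, house 4 = hamster/Brazilian/piano/maple.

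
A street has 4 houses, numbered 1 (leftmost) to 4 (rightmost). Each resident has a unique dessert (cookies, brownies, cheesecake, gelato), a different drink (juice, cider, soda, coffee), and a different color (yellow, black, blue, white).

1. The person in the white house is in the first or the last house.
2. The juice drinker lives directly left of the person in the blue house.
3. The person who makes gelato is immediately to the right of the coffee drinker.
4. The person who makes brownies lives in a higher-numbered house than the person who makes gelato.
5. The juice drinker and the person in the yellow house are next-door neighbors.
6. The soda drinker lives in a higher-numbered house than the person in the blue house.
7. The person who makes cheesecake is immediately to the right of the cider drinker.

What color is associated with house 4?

white

The only dessert still possible for house 1 is cookies.
So house 4 gets soda for drink.
That leaves cider as the drink for house 3.
The person who makes cheesecake is in house 4 (clue 7).
House 2 dessert: only gelato fits.
The only dessert still possible for house 3 is brownies.
By clue 3, the coffee drinker is in house 1.
House 2 drink: only juice fits.
The person in the blue house is in house 3 (clue 2).
House 2 color: only black fits.
That leaves white as the color for house 4.
House 1 color: only yellow fits.
So: house 1 = cookies/coffee/yellow, house 2 = gelato/juice/black, house 3 = brownies/cider/blue, house 4 = cheesecake/soda/white.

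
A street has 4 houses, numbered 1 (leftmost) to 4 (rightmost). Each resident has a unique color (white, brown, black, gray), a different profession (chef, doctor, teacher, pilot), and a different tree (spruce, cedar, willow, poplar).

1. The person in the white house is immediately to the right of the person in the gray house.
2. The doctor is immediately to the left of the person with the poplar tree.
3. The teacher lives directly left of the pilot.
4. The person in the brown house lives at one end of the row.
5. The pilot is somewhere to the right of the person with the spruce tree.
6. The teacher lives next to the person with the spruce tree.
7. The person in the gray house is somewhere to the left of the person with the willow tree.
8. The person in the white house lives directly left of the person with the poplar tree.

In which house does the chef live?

1

The person in the brown house is narrowed to house 1 or 4; consider each.
Placing it in house 1 leads to a contradiction, so it's in house 4.
The person in the gray house is narrowed to house 1 or 2; consider each.
Placing it in house 2 leads to a contradiction, so it's in house 1.
Clue 1: the person in the white house is in house 2.
From clue 8, the person with the poplar tree must be in house 3.
The only color still possible for house 3 is black.
Clue 2 places the doctor in house 2.
Clue 3: the teacher is in house 3.
Clue 3: the pilot is in house 4.
Clue 6 places the person with the spruce tree in house 2.
House 1's profession must be chef (nothing else left).
So house 1 gets cedar for tree.
So house 4 gets willow for tree.
So: house 1 = gray/chef/cedar, house 2 = white/doctor/spruce, house 3 = black/teacher/poplar, house 4 = brown/pilot/willow.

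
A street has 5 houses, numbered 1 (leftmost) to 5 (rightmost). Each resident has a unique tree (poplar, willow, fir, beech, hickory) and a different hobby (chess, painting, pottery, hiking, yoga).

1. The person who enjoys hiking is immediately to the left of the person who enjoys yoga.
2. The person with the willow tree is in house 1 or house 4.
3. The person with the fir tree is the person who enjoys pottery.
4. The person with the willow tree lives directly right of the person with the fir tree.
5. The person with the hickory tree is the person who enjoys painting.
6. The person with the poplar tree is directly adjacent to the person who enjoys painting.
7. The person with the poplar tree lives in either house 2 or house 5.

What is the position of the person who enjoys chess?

2

The person with the willow tree is in house 4 (clue 4).
From clue 4, the person with the fir tree must be in house 3.
From clue 3, the person who enjoys pottery must be in house 3.
Clue 6: the person with the poplar tree is in house 2.
From clue 6, the person who enjoys painting must be in house 1.
Clue 1 places the person who enjoys hiking in house 4.
From clue 1, the person who enjoys yoga must be in house 5.
The person with the hickory tree is in house 1 (clue 5).
House 5's tree must be beech (nothing else left).
House 2 hobby: only chess fits.
So: house 1 = hickory/painting, house 2 = poplar/chess, house 3 = fir/pottery, house 4 = willow/hiking, house 5 = beech/yoga.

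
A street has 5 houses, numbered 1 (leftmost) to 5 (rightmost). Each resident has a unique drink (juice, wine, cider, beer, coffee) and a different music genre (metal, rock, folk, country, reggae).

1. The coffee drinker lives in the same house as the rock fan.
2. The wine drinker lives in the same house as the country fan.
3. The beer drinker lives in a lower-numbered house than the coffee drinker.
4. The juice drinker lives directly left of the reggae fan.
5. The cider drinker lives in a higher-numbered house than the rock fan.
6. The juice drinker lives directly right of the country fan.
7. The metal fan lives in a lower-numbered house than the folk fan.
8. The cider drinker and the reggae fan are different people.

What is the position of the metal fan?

That leaves cider as the drink for house 5.
House 5's music genre must be folk (nothing else left).
So house 4 gets coffee for drink.
The rock fan is in house 4 (clue 1).
The only music genre still possible for house 3 is reggae.
From clue 4, the juice drinker must be in house 2.
From clue 6, the country fan must be in house 1.
So house 1 gets wine for drink.
House 3 drink: only beer fits.
House 2's music genre must be metal (nothing else left).
So: house 1 = wine/country, house 2 = juice/metal, house 3 = beer/reggae, house 4 = coffee/rock, house 5 = cider/folk.

2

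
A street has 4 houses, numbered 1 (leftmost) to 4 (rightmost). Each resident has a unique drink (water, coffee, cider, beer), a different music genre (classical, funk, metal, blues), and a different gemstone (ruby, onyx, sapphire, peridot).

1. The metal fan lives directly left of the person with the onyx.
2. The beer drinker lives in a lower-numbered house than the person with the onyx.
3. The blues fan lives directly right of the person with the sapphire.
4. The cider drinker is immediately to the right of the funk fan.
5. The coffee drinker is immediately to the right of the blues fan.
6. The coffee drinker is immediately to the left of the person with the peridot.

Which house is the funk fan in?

Clue 6: the coffee drinker is in house 3.
From clue 6, the person with the peridot must be in house 4.
So house 4 gets classical for music genre.
Clue 5: the blues fan is in house 2.
House 3 music genre: only funk fits.
From clue 1, the person with the onyx must be in house 2.
The beer drinker is in house 1 (clue 2).
By clue 3, the person with the sapphire is in house 1.
Clue 4: the cider drinker is in house 4.
House 2 drink: only water fits.
That leaves metal as the music genre for house 1.
That leaves ruby as the gemstone for house 3.
So: house 1 = beer/metal/sapphire, house 2 = water/blues/onyx, house 3 = coffee/funk/ruby, house 4 = cider/classical/peridot.

3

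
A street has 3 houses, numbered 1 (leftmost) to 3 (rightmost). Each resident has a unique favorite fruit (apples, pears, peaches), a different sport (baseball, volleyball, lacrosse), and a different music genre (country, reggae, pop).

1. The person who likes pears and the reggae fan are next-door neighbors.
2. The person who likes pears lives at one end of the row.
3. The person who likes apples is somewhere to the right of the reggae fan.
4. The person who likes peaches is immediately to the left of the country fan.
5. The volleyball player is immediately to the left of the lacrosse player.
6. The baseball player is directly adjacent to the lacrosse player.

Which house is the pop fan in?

1

By clue 1, the reggae fan is in house 2.
By clue 3, the person who likes apples is in house 3.
That leaves pears as the favorite fruit for house 1.
House 2 favorite fruit: only peaches fits.
House 1 music genre: only pop fits.
House 3 music genre: only country fits.
The lacrosse player is narrowed to house 2 or 3; consider each.
Placing it in house 3 leads to a contradiction, so it's in house 2.
From clue 5, the volleyball player must be in house 1.
House 3's sport must be baseball (nothing else left).
So: house 1 = pears/volleyball/pop, house 2 = peaches/lacrosse/reggae, house 3 = apples/baseball/country.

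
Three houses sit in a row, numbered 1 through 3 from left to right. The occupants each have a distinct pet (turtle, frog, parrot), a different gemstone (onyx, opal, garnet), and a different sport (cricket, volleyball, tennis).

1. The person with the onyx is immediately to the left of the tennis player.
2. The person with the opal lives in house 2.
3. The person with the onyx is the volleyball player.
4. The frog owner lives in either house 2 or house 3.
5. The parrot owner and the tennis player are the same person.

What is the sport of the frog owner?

The person with the opal is in house 2 (clue 2).
House 1 pet: only turtle fits.
So house 3 gets garnet for gemstone.
From clue 1, the tennis player must be in house 2.
The volleyball player is in house 1 (clue 3).
Clue 5 places the parrot owner in house 2.
House 3's pet must be frog (nothing else left).
That leaves onyx as the gemstone for house 1.
The only sport still possible for house 3 is cricket.
So: house 1 = turtle/onyx/volleyball, house 2 = parrot/opal/tennis, house 3 = frog/garnet/cricket.

cricket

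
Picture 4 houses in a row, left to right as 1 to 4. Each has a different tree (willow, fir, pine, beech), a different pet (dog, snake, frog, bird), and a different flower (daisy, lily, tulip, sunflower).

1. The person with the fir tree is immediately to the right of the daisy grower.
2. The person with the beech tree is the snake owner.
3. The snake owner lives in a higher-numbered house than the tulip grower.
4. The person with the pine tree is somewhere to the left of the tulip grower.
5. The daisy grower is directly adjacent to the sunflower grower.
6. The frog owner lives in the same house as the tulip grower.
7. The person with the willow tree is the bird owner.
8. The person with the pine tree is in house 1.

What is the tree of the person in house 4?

beech

From clue 8, the person with the pine tree must be in house 1.
House 1 pet: only dog fits.
The person with the beech tree is narrowed to house 3 or 4; consider each.
Placing it in house 3 leads to a contradiction, so it's in house 4.
The snake owner is in house 4 (clue 2).
House 4's flower must be lily (nothing else left).
The person with the fir tree is narrowed to house 2 or 3; consider each.
Placing it in house 2 leads to a contradiction, so it's in house 3.
From clue 1, the daisy grower must be in house 2.
House 2's tree must be willow (nothing else left).
That leaves sunflower as the flower for house 1.
The only flower still possible for house 3 is tulip.
From clue 6, the frog owner must be in house 3.
From clue 7, the bird owner must be in house 2.
So: house 1 = pine/dog/sunflower, house 2 = willow/bird/daisy, house 3 = fir/frog/tulip, house 4 = beech/snake/lily.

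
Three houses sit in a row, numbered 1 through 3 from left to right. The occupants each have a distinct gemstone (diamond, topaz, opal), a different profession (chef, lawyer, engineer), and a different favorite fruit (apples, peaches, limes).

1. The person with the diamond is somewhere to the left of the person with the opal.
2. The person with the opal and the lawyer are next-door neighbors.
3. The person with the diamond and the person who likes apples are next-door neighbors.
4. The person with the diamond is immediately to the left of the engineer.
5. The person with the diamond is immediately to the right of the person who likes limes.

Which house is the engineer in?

Clue 5 places the person with the diamond in house 2.
From clue 5, the person who likes limes must be in house 1.
House 1 gemstone: only topaz fits.
House 3 gemstone: only opal fits.
Clue 2: the lawyer is in house 2.
The person who likes apples is in house 3 (clue 3).
Clue 4: the engineer is in house 3.
The only profession still possible for house 1 is chef.
The only favorite fruit still possible for house 2 is peaches.
So: house 1 = topaz/chef/limes, house 2 = diamond/lawyer/peaches, house 3 = opal/engineer/apples.

3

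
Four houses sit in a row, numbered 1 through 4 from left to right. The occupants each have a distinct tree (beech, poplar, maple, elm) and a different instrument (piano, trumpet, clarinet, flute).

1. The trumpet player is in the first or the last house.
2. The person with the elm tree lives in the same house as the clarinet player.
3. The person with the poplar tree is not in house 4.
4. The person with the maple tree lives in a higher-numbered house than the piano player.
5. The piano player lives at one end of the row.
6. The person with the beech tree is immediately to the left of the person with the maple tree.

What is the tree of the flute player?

By clue 5, the piano player is in house 1.
That leaves trumpet as the instrument for house 4.
That leaves maple as the tree for house 4.
Clue 6: the person with the beech tree is in house 3.
House 1's tree must be poplar (nothing else left).
So house 2 gets elm for tree.
The clarinet player is in house 2 (clue 2).
That leaves flute as the instrument for house 3.
So: house 1 = poplar/piano, house 2 = elm/clarinet, house 3 = beech/flute, house 4 = maple/trumpet.

beech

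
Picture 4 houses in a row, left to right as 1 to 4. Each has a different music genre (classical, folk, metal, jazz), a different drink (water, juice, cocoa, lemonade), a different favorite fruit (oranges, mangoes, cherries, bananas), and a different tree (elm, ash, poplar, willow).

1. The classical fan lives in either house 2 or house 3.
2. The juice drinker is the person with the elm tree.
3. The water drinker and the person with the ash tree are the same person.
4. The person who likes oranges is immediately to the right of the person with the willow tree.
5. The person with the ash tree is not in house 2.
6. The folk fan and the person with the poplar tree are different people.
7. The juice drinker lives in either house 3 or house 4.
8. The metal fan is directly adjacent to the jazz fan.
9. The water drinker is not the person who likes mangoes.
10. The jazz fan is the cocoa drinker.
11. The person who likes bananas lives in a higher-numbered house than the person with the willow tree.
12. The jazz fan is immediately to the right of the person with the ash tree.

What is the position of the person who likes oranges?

3

The classical fan is narrowed to house 2 or 3; consider each.
Placing it in house 2 leads to a contradiction, so it's in house 3.
The only music genre still possible for house 1 is metal.
Clue 8: the jazz fan is in house 2.
Clue 10: the cocoa drinker is in house 2.
Clue 12 places the person with the ash tree in house 1.
House 4's music genre must be folk (nothing else left).
From clue 3, the water drinker must be in house 1.
The only favorite fruit still possible for house 1 is cherries.
House 2 favorite fruit: only mangoes fits.
House 4's tree must be elm (nothing else left).
By clue 2, the juice drinker is in house 4.
The only drink still possible for house 3 is lemonade.
The person who likes bananas is narrowed to house 3 or 4; consider each.
Placing it in house 3 leads to a contradiction, so it's in house 4.
The only favorite fruit still possible for house 3 is oranges.
The person with the willow tree is in house 2 (clue 4).
The only tree still possible for house 3 is poplar.
So: house 1 = metal/water/cherries/ash, house 2 = jazz/cocoa/mangoes/willow, house 3 = classical/lemonade/oranges/poplar, house 4 = folk/juice/bananas/elm.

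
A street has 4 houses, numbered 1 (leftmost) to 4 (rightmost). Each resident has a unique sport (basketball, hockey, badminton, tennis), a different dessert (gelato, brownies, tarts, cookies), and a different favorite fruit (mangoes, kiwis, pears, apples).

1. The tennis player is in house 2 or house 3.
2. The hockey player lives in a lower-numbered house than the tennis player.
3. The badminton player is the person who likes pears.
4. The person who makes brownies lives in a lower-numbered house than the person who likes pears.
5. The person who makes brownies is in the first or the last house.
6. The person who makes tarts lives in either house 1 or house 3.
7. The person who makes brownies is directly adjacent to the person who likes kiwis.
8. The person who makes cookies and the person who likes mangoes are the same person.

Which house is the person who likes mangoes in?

Clue 5: the person who makes brownies is in house 1.
Clue 7: the person who likes kiwis is in house 2.
House 3 dessert: only tarts fits.
By clue 8, the person who makes cookies is in house 4.
By clue 8, the person who likes mangoes is in house 4.
So house 2 gets gelato for dessert.
So house 1 gets apples for favorite fruit.
House 3 favorite fruit: only pears fits.
By clue 3, the badminton player is in house 3.
House 2's sport must be tennis (nothing else left).
That leaves basketball as the sport for house 4.
That leaves hockey as the sport for house 1.
So: house 1 = hockey/brownies/apples, house 2 = tennis/gelato/kiwis, house 3 = badminton/tarts/pears, house 4 = basketball/cookies/mangoes.

4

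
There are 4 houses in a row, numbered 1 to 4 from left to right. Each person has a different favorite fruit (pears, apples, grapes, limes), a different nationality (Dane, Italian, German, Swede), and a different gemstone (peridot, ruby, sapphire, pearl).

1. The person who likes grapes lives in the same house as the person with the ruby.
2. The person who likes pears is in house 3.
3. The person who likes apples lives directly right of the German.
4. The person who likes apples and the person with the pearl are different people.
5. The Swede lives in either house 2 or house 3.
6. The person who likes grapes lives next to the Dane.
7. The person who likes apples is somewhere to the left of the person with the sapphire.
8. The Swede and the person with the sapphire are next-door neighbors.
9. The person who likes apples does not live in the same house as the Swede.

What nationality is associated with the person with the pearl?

By clue 2, the person who likes pears is in house 3.
That leaves apples as the favorite fruit for house 2.
Clue 3 places the German in house 1.
From clue 9, the Swede must be in house 3.
That leaves Italian as the nationality for house 4.
House 2's gemstone must be peridot (nothing else left).
The person who likes grapes is in house 1 (clue 6).
Clue 8 places the person with the sapphire in house 4.
The only favorite fruit still possible for house 4 is limes.
House 2's nationality must be Dane (nothing else left).
House 3 gemstone: only pearl fits.
That leaves ruby as the gemstone for house 1.
So: house 1 = grapes/German/ruby, house 2 = apples/Dane/peridot, house 3 = pears/Swede/pearl, house 4 = limes/Italian/sapphire.

Swede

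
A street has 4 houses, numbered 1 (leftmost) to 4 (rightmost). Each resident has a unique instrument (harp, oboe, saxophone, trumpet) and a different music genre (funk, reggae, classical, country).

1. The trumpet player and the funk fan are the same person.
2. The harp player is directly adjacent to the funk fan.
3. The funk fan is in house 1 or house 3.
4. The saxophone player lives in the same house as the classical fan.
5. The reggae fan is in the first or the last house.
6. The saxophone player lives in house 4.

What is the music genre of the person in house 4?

The saxophone player is in house 4 (clue 6).
Clue 2 places the harp player in house 2.
Clue 4: the classical fan is in house 4.
The only music genre still possible for house 2 is country.
That leaves funk as the music genre for house 3.
By clue 1, the trumpet player is in house 3.
House 1 instrument: only oboe fits.
That leaves reggae as the music genre for house 1.
So: house 1 = oboe/reggae, house 2 = harp/country, house 3 = trumpet/funk, house 4 = saxophone/classical.

classical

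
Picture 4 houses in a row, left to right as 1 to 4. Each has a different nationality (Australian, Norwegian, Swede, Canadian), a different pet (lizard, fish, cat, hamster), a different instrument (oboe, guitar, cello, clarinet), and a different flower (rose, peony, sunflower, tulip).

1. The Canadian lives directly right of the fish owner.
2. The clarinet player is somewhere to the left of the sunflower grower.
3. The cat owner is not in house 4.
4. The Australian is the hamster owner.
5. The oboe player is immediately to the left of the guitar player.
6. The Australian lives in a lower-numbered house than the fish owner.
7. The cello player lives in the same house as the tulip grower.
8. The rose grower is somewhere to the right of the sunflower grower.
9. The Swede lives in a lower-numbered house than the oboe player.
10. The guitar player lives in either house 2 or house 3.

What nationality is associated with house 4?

Canadian

House 4 instrument: only cello fits.
By clue 5, the oboe player is in house 2.
From clue 5, the guitar player must be in house 3.
By clue 7, the tulip grower is in house 4.
From clue 9, the Swede must be in house 1.
So house 4 gets lizard for pet.
House 1's instrument must be clarinet (nothing else left).
The only flower still possible for house 1 is peony.
So house 2 gets sunflower for flower.
So house 3 gets rose for flower.
The hamster owner is in house 2 (clue 4).
Clue 6 places the fish owner in house 3.
That leaves Australian as the nationality for house 2.
The only pet still possible for house 1 is cat.
Clue 1 places the Canadian in house 4.
House 3's nationality must be Norwegian (nothing else left).
So: house 1 = Swede/cat/clarinet/peony, house 2 = Australian/hamster/oboe/sunflower, house 3 = Norwegian/fish/guitar/rose, house 4 = Canadian/lizard/cello/tulip.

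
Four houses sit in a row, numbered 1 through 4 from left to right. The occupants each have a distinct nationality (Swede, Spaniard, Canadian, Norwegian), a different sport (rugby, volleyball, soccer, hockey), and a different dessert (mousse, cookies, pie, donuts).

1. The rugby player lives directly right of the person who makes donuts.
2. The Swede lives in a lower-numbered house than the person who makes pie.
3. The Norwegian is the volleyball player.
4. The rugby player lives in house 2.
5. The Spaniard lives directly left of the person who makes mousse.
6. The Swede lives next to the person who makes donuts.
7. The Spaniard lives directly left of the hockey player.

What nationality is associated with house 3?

Spaniard

By clue 4, the rugby player is in house 2.
The person who makes donuts is in house 1 (clue 1).
Clue 6 places the Swede in house 2.
The only nationality still possible for house 3 is Spaniard.
Clue 5 places the person who makes mousse in house 4.
Clue 7: the hockey player is in house 4.
The only sport still possible for house 3 is soccer.
So house 2 gets cookies for dessert.
House 3's dessert must be pie (nothing else left).
Clue 3: the Norwegian is in house 1.
So house 4 gets Canadian for nationality.
The only sport still possible for house 1 is volleyball.
So: house 1 = Norwegian/volleyball/donuts, house 2 = Swede/rugby/cookies, house 3 = Spaniard/soccer/pie, house 4 = Canadian/hockey/mousse.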